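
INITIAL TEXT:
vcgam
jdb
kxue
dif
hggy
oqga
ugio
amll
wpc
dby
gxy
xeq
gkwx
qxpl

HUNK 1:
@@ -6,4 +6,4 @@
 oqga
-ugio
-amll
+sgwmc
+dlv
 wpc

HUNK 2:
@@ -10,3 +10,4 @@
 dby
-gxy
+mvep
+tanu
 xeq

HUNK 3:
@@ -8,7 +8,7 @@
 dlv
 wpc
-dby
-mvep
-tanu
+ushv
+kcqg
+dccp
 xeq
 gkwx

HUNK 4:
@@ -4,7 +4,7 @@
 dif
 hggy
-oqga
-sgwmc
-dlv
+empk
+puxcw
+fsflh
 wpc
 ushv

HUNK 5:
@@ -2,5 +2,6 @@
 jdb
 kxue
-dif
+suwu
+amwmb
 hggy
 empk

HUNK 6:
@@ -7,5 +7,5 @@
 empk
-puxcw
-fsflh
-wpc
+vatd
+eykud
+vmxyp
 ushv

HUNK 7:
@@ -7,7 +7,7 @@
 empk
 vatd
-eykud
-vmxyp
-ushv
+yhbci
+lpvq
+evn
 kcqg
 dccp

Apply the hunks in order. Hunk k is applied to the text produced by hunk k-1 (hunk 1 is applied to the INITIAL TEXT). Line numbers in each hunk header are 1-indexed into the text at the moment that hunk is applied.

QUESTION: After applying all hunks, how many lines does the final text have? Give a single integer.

Answer: 16

Derivation:
Hunk 1: at line 6 remove [ugio,amll] add [sgwmc,dlv] -> 14 lines: vcgam jdb kxue dif hggy oqga sgwmc dlv wpc dby gxy xeq gkwx qxpl
Hunk 2: at line 10 remove [gxy] add [mvep,tanu] -> 15 lines: vcgam jdb kxue dif hggy oqga sgwmc dlv wpc dby mvep tanu xeq gkwx qxpl
Hunk 3: at line 8 remove [dby,mvep,tanu] add [ushv,kcqg,dccp] -> 15 lines: vcgam jdb kxue dif hggy oqga sgwmc dlv wpc ushv kcqg dccp xeq gkwx qxpl
Hunk 4: at line 4 remove [oqga,sgwmc,dlv] add [empk,puxcw,fsflh] -> 15 lines: vcgam jdb kxue dif hggy empk puxcw fsflh wpc ushv kcqg dccp xeq gkwx qxpl
Hunk 5: at line 2 remove [dif] add [suwu,amwmb] -> 16 lines: vcgam jdb kxue suwu amwmb hggy empk puxcw fsflh wpc ushv kcqg dccp xeq gkwx qxpl
Hunk 6: at line 7 remove [puxcw,fsflh,wpc] add [vatd,eykud,vmxyp] -> 16 lines: vcgam jdb kxue suwu amwmb hggy empk vatd eykud vmxyp ushv kcqg dccp xeq gkwx qxpl
Hunk 7: at line 7 remove [eykud,vmxyp,ushv] add [yhbci,lpvq,evn] -> 16 lines: vcgam jdb kxue suwu amwmb hggy empk vatd yhbci lpvq evn kcqg dccp xeq gkwx qxpl
Final line count: 16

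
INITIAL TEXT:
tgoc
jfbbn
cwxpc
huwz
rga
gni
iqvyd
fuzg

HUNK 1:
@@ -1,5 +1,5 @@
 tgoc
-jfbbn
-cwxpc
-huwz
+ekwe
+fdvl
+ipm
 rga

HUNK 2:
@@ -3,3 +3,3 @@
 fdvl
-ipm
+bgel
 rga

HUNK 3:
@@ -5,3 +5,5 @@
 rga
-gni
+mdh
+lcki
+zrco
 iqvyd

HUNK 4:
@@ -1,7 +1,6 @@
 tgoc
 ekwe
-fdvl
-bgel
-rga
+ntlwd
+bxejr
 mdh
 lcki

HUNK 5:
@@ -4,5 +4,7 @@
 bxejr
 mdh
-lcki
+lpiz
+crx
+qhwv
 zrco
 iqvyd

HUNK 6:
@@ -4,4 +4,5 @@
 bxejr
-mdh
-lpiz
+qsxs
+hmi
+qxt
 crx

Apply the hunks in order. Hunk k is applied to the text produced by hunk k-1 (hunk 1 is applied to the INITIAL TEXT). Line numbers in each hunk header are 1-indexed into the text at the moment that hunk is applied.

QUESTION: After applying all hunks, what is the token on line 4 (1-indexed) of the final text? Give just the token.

Hunk 1: at line 1 remove [jfbbn,cwxpc,huwz] add [ekwe,fdvl,ipm] -> 8 lines: tgoc ekwe fdvl ipm rga gni iqvyd fuzg
Hunk 2: at line 3 remove [ipm] add [bgel] -> 8 lines: tgoc ekwe fdvl bgel rga gni iqvyd fuzg
Hunk 3: at line 5 remove [gni] add [mdh,lcki,zrco] -> 10 lines: tgoc ekwe fdvl bgel rga mdh lcki zrco iqvyd fuzg
Hunk 4: at line 1 remove [fdvl,bgel,rga] add [ntlwd,bxejr] -> 9 lines: tgoc ekwe ntlwd bxejr mdh lcki zrco iqvyd fuzg
Hunk 5: at line 4 remove [lcki] add [lpiz,crx,qhwv] -> 11 lines: tgoc ekwe ntlwd bxejr mdh lpiz crx qhwv zrco iqvyd fuzg
Hunk 6: at line 4 remove [mdh,lpiz] add [qsxs,hmi,qxt] -> 12 lines: tgoc ekwe ntlwd bxejr qsxs hmi qxt crx qhwv zrco iqvyd fuzg
Final line 4: bxejr

Answer: bxejr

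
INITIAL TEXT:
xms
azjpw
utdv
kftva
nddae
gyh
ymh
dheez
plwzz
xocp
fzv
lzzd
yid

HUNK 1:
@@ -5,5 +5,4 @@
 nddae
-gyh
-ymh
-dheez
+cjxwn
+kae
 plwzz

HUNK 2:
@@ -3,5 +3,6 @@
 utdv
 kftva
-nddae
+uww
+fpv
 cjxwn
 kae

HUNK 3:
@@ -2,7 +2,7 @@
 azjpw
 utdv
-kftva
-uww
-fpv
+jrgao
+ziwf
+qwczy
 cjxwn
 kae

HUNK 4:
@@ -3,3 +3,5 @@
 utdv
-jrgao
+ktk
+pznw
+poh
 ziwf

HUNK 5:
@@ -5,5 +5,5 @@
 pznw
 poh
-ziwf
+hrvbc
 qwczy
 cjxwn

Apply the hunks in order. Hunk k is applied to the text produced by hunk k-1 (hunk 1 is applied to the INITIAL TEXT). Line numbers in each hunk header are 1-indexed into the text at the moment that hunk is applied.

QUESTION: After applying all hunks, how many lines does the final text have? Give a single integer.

Answer: 15

Derivation:
Hunk 1: at line 5 remove [gyh,ymh,dheez] add [cjxwn,kae] -> 12 lines: xms azjpw utdv kftva nddae cjxwn kae plwzz xocp fzv lzzd yid
Hunk 2: at line 3 remove [nddae] add [uww,fpv] -> 13 lines: xms azjpw utdv kftva uww fpv cjxwn kae plwzz xocp fzv lzzd yid
Hunk 3: at line 2 remove [kftva,uww,fpv] add [jrgao,ziwf,qwczy] -> 13 lines: xms azjpw utdv jrgao ziwf qwczy cjxwn kae plwzz xocp fzv lzzd yid
Hunk 4: at line 3 remove [jrgao] add [ktk,pznw,poh] -> 15 lines: xms azjpw utdv ktk pznw poh ziwf qwczy cjxwn kae plwzz xocp fzv lzzd yid
Hunk 5: at line 5 remove [ziwf] add [hrvbc] -> 15 lines: xms azjpw utdv ktk pznw poh hrvbc qwczy cjxwn kae plwzz xocp fzv lzzd yid
Final line count: 15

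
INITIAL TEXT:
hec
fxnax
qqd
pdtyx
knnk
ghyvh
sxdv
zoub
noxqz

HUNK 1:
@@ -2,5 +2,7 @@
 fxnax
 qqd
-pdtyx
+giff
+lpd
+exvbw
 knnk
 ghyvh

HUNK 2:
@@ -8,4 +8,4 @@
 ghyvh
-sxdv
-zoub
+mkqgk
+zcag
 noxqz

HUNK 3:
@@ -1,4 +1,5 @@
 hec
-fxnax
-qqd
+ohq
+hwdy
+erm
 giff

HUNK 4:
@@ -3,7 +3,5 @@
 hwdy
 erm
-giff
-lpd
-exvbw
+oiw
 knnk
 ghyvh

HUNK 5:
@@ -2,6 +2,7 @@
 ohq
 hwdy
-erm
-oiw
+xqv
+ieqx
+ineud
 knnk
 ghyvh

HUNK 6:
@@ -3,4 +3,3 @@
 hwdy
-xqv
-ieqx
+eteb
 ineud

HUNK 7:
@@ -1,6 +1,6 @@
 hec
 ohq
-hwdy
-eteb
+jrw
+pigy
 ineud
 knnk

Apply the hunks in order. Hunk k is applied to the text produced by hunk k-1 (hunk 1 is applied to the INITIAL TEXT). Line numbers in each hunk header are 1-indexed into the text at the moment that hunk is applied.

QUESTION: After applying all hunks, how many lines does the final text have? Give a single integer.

Answer: 10

Derivation:
Hunk 1: at line 2 remove [pdtyx] add [giff,lpd,exvbw] -> 11 lines: hec fxnax qqd giff lpd exvbw knnk ghyvh sxdv zoub noxqz
Hunk 2: at line 8 remove [sxdv,zoub] add [mkqgk,zcag] -> 11 lines: hec fxnax qqd giff lpd exvbw knnk ghyvh mkqgk zcag noxqz
Hunk 3: at line 1 remove [fxnax,qqd] add [ohq,hwdy,erm] -> 12 lines: hec ohq hwdy erm giff lpd exvbw knnk ghyvh mkqgk zcag noxqz
Hunk 4: at line 3 remove [giff,lpd,exvbw] add [oiw] -> 10 lines: hec ohq hwdy erm oiw knnk ghyvh mkqgk zcag noxqz
Hunk 5: at line 2 remove [erm,oiw] add [xqv,ieqx,ineud] -> 11 lines: hec ohq hwdy xqv ieqx ineud knnk ghyvh mkqgk zcag noxqz
Hunk 6: at line 3 remove [xqv,ieqx] add [eteb] -> 10 lines: hec ohq hwdy eteb ineud knnk ghyvh mkqgk zcag noxqz
Hunk 7: at line 1 remove [hwdy,eteb] add [jrw,pigy] -> 10 lines: hec ohq jrw pigy ineud knnk ghyvh mkqgk zcag noxqz
Final line count: 10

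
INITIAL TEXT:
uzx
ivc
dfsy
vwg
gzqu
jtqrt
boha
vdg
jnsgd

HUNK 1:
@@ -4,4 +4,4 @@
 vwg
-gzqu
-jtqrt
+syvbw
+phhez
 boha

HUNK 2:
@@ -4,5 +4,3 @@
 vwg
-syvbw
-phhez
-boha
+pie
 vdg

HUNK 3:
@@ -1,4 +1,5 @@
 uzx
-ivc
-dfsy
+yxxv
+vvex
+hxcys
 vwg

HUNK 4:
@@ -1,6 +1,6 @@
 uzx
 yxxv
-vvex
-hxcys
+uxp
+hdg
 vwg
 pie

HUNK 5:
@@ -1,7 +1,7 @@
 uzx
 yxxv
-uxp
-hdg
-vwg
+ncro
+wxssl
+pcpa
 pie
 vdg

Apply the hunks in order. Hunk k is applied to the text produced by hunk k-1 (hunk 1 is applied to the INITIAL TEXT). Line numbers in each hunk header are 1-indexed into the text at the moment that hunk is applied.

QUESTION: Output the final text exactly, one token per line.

Answer: uzx
yxxv
ncro
wxssl
pcpa
pie
vdg
jnsgd

Derivation:
Hunk 1: at line 4 remove [gzqu,jtqrt] add [syvbw,phhez] -> 9 lines: uzx ivc dfsy vwg syvbw phhez boha vdg jnsgd
Hunk 2: at line 4 remove [syvbw,phhez,boha] add [pie] -> 7 lines: uzx ivc dfsy vwg pie vdg jnsgd
Hunk 3: at line 1 remove [ivc,dfsy] add [yxxv,vvex,hxcys] -> 8 lines: uzx yxxv vvex hxcys vwg pie vdg jnsgd
Hunk 4: at line 1 remove [vvex,hxcys] add [uxp,hdg] -> 8 lines: uzx yxxv uxp hdg vwg pie vdg jnsgd
Hunk 5: at line 1 remove [uxp,hdg,vwg] add [ncro,wxssl,pcpa] -> 8 lines: uzx yxxv ncro wxssl pcpa pie vdg jnsgd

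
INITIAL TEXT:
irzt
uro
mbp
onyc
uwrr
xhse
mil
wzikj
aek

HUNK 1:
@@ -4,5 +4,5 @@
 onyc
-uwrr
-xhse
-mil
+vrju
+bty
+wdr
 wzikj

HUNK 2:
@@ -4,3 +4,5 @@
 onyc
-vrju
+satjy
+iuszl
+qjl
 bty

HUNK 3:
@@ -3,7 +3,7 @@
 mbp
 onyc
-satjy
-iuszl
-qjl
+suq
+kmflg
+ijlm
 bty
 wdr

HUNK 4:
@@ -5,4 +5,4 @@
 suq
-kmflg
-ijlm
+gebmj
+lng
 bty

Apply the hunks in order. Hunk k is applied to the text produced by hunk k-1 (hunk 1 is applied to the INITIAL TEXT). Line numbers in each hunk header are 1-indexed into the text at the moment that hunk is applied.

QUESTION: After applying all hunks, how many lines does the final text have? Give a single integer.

Hunk 1: at line 4 remove [uwrr,xhse,mil] add [vrju,bty,wdr] -> 9 lines: irzt uro mbp onyc vrju bty wdr wzikj aek
Hunk 2: at line 4 remove [vrju] add [satjy,iuszl,qjl] -> 11 lines: irzt uro mbp onyc satjy iuszl qjl bty wdr wzikj aek
Hunk 3: at line 3 remove [satjy,iuszl,qjl] add [suq,kmflg,ijlm] -> 11 lines: irzt uro mbp onyc suq kmflg ijlm bty wdr wzikj aek
Hunk 4: at line 5 remove [kmflg,ijlm] add [gebmj,lng] -> 11 lines: irzt uro mbp onyc suq gebmj lng bty wdr wzikj aek
Final line count: 11

Answer: 11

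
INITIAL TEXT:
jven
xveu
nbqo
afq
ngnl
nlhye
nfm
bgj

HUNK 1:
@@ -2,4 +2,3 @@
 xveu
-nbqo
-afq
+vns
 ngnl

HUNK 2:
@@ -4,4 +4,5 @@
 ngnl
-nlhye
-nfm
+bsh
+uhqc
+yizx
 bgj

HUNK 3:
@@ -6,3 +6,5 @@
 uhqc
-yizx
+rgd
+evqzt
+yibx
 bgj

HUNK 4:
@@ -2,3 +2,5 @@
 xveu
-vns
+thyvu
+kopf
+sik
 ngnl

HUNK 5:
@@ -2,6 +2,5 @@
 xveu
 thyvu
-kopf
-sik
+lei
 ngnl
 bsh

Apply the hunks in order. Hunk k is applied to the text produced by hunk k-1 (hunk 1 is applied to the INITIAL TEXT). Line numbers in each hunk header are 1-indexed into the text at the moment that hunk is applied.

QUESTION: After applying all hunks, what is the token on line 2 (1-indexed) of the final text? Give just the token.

Answer: xveu

Derivation:
Hunk 1: at line 2 remove [nbqo,afq] add [vns] -> 7 lines: jven xveu vns ngnl nlhye nfm bgj
Hunk 2: at line 4 remove [nlhye,nfm] add [bsh,uhqc,yizx] -> 8 lines: jven xveu vns ngnl bsh uhqc yizx bgj
Hunk 3: at line 6 remove [yizx] add [rgd,evqzt,yibx] -> 10 lines: jven xveu vns ngnl bsh uhqc rgd evqzt yibx bgj
Hunk 4: at line 2 remove [vns] add [thyvu,kopf,sik] -> 12 lines: jven xveu thyvu kopf sik ngnl bsh uhqc rgd evqzt yibx bgj
Hunk 5: at line 2 remove [kopf,sik] add [lei] -> 11 lines: jven xveu thyvu lei ngnl bsh uhqc rgd evqzt yibx bgj
Final line 2: xveu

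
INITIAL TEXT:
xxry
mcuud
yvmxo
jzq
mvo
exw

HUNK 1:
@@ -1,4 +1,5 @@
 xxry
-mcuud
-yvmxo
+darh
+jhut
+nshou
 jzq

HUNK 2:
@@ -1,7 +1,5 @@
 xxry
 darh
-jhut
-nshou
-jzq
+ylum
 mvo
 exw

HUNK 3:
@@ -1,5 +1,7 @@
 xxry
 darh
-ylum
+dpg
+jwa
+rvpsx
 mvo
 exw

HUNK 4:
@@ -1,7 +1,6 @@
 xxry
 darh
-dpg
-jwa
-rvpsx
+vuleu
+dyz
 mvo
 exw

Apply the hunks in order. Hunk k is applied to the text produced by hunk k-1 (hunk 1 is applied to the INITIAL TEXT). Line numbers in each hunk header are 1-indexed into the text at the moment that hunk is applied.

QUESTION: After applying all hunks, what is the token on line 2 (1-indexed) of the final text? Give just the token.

Answer: darh

Derivation:
Hunk 1: at line 1 remove [mcuud,yvmxo] add [darh,jhut,nshou] -> 7 lines: xxry darh jhut nshou jzq mvo exw
Hunk 2: at line 1 remove [jhut,nshou,jzq] add [ylum] -> 5 lines: xxry darh ylum mvo exw
Hunk 3: at line 1 remove [ylum] add [dpg,jwa,rvpsx] -> 7 lines: xxry darh dpg jwa rvpsx mvo exw
Hunk 4: at line 1 remove [dpg,jwa,rvpsx] add [vuleu,dyz] -> 6 lines: xxry darh vuleu dyz mvo exw
Final line 2: darh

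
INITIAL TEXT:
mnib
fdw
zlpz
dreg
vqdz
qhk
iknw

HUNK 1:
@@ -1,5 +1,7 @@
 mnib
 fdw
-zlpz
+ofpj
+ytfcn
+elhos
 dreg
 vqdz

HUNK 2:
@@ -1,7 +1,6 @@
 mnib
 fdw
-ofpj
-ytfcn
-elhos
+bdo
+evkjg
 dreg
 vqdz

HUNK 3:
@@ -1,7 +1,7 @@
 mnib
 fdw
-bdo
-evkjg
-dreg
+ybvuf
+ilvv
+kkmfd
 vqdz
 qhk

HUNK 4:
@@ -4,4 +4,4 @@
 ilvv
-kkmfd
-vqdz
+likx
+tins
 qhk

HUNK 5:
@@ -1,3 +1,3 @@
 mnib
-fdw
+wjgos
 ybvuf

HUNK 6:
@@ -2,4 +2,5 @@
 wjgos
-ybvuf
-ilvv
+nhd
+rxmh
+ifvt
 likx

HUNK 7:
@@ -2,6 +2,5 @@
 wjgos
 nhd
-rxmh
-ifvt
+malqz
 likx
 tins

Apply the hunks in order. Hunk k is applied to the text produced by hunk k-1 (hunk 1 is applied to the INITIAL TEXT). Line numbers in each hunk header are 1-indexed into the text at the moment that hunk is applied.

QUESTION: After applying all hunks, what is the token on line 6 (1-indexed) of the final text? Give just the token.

Answer: tins

Derivation:
Hunk 1: at line 1 remove [zlpz] add [ofpj,ytfcn,elhos] -> 9 lines: mnib fdw ofpj ytfcn elhos dreg vqdz qhk iknw
Hunk 2: at line 1 remove [ofpj,ytfcn,elhos] add [bdo,evkjg] -> 8 lines: mnib fdw bdo evkjg dreg vqdz qhk iknw
Hunk 3: at line 1 remove [bdo,evkjg,dreg] add [ybvuf,ilvv,kkmfd] -> 8 lines: mnib fdw ybvuf ilvv kkmfd vqdz qhk iknw
Hunk 4: at line 4 remove [kkmfd,vqdz] add [likx,tins] -> 8 lines: mnib fdw ybvuf ilvv likx tins qhk iknw
Hunk 5: at line 1 remove [fdw] add [wjgos] -> 8 lines: mnib wjgos ybvuf ilvv likx tins qhk iknw
Hunk 6: at line 2 remove [ybvuf,ilvv] add [nhd,rxmh,ifvt] -> 9 lines: mnib wjgos nhd rxmh ifvt likx tins qhk iknw
Hunk 7: at line 2 remove [rxmh,ifvt] add [malqz] -> 8 lines: mnib wjgos nhd malqz likx tins qhk iknw
Final line 6: tins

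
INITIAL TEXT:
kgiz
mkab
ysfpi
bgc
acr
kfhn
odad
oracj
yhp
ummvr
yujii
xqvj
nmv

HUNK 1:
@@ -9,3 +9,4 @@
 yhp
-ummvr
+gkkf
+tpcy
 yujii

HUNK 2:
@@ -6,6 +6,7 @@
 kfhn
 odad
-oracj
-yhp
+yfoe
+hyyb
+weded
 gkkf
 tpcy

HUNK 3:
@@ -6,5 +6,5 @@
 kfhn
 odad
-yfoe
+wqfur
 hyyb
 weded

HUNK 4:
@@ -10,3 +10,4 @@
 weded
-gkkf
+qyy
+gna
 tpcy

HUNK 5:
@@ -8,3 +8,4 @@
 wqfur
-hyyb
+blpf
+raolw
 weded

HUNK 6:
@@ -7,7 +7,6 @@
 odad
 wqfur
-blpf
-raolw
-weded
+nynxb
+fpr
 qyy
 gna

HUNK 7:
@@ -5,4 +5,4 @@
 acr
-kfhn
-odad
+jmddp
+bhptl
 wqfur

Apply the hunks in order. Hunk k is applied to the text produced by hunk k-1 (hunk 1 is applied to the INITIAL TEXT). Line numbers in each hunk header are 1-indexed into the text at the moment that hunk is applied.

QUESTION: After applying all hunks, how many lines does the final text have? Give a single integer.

Hunk 1: at line 9 remove [ummvr] add [gkkf,tpcy] -> 14 lines: kgiz mkab ysfpi bgc acr kfhn odad oracj yhp gkkf tpcy yujii xqvj nmv
Hunk 2: at line 6 remove [oracj,yhp] add [yfoe,hyyb,weded] -> 15 lines: kgiz mkab ysfpi bgc acr kfhn odad yfoe hyyb weded gkkf tpcy yujii xqvj nmv
Hunk 3: at line 6 remove [yfoe] add [wqfur] -> 15 lines: kgiz mkab ysfpi bgc acr kfhn odad wqfur hyyb weded gkkf tpcy yujii xqvj nmv
Hunk 4: at line 10 remove [gkkf] add [qyy,gna] -> 16 lines: kgiz mkab ysfpi bgc acr kfhn odad wqfur hyyb weded qyy gna tpcy yujii xqvj nmv
Hunk 5: at line 8 remove [hyyb] add [blpf,raolw] -> 17 lines: kgiz mkab ysfpi bgc acr kfhn odad wqfur blpf raolw weded qyy gna tpcy yujii xqvj nmv
Hunk 6: at line 7 remove [blpf,raolw,weded] add [nynxb,fpr] -> 16 lines: kgiz mkab ysfpi bgc acr kfhn odad wqfur nynxb fpr qyy gna tpcy yujii xqvj nmv
Hunk 7: at line 5 remove [kfhn,odad] add [jmddp,bhptl] -> 16 lines: kgiz mkab ysfpi bgc acr jmddp bhptl wqfur nynxb fpr qyy gna tpcy yujii xqvj nmv
Final line count: 16

Answer: 16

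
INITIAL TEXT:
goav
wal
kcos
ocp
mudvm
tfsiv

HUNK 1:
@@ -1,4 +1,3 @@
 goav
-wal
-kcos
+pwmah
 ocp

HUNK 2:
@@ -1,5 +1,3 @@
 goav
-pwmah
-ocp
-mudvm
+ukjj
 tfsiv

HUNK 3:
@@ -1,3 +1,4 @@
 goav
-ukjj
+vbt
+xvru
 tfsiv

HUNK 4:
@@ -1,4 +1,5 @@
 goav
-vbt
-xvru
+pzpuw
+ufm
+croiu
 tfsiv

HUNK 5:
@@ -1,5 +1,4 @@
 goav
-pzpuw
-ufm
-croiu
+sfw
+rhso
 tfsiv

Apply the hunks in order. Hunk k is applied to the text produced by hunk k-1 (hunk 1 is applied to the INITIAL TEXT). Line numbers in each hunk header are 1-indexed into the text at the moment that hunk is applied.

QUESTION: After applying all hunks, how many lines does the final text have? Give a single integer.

Hunk 1: at line 1 remove [wal,kcos] add [pwmah] -> 5 lines: goav pwmah ocp mudvm tfsiv
Hunk 2: at line 1 remove [pwmah,ocp,mudvm] add [ukjj] -> 3 lines: goav ukjj tfsiv
Hunk 3: at line 1 remove [ukjj] add [vbt,xvru] -> 4 lines: goav vbt xvru tfsiv
Hunk 4: at line 1 remove [vbt,xvru] add [pzpuw,ufm,croiu] -> 5 lines: goav pzpuw ufm croiu tfsiv
Hunk 5: at line 1 remove [pzpuw,ufm,croiu] add [sfw,rhso] -> 4 lines: goav sfw rhso tfsiv
Final line count: 4

Answer: 4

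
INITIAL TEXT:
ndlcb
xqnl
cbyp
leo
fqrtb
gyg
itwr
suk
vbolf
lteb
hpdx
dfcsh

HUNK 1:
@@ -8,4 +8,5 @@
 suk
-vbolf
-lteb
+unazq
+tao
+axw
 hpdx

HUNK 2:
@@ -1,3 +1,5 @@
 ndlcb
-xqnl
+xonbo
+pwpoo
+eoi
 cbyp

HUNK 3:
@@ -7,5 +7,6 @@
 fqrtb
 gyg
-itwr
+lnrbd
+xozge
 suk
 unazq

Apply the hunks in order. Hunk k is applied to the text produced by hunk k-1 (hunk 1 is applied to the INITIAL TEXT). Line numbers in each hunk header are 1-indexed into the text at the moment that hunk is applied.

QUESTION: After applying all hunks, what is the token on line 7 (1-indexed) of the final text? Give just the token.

Hunk 1: at line 8 remove [vbolf,lteb] add [unazq,tao,axw] -> 13 lines: ndlcb xqnl cbyp leo fqrtb gyg itwr suk unazq tao axw hpdx dfcsh
Hunk 2: at line 1 remove [xqnl] add [xonbo,pwpoo,eoi] -> 15 lines: ndlcb xonbo pwpoo eoi cbyp leo fqrtb gyg itwr suk unazq tao axw hpdx dfcsh
Hunk 3: at line 7 remove [itwr] add [lnrbd,xozge] -> 16 lines: ndlcb xonbo pwpoo eoi cbyp leo fqrtb gyg lnrbd xozge suk unazq tao axw hpdx dfcsh
Final line 7: fqrtb

Answer: fqrtb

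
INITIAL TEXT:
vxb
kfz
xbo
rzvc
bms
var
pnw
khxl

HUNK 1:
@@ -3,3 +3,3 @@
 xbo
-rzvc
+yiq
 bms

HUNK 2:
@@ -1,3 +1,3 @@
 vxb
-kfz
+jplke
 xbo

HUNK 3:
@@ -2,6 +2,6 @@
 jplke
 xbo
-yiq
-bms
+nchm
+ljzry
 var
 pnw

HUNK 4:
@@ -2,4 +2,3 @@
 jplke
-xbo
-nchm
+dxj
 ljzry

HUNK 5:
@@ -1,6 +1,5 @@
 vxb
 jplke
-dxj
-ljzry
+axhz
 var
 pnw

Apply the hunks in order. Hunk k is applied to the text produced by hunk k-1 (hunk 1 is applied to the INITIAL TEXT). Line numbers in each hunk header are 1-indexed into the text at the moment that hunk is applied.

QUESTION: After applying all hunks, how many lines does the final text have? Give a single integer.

Answer: 6

Derivation:
Hunk 1: at line 3 remove [rzvc] add [yiq] -> 8 lines: vxb kfz xbo yiq bms var pnw khxl
Hunk 2: at line 1 remove [kfz] add [jplke] -> 8 lines: vxb jplke xbo yiq bms var pnw khxl
Hunk 3: at line 2 remove [yiq,bms] add [nchm,ljzry] -> 8 lines: vxb jplke xbo nchm ljzry var pnw khxl
Hunk 4: at line 2 remove [xbo,nchm] add [dxj] -> 7 lines: vxb jplke dxj ljzry var pnw khxl
Hunk 5: at line 1 remove [dxj,ljzry] add [axhz] -> 6 lines: vxb jplke axhz var pnw khxl
Final line count: 6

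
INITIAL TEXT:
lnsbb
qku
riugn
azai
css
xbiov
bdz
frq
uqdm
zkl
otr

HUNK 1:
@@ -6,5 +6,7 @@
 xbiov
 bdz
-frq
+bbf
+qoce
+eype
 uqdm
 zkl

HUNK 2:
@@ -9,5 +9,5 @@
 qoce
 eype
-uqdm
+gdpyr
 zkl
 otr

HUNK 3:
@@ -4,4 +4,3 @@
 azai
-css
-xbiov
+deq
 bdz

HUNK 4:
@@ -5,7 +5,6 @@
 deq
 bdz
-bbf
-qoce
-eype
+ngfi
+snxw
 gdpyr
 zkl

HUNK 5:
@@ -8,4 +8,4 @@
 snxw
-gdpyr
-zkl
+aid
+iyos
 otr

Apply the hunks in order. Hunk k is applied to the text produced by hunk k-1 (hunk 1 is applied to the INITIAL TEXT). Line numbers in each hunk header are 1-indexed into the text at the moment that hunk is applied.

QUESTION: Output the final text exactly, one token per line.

Hunk 1: at line 6 remove [frq] add [bbf,qoce,eype] -> 13 lines: lnsbb qku riugn azai css xbiov bdz bbf qoce eype uqdm zkl otr
Hunk 2: at line 9 remove [uqdm] add [gdpyr] -> 13 lines: lnsbb qku riugn azai css xbiov bdz bbf qoce eype gdpyr zkl otr
Hunk 3: at line 4 remove [css,xbiov] add [deq] -> 12 lines: lnsbb qku riugn azai deq bdz bbf qoce eype gdpyr zkl otr
Hunk 4: at line 5 remove [bbf,qoce,eype] add [ngfi,snxw] -> 11 lines: lnsbb qku riugn azai deq bdz ngfi snxw gdpyr zkl otr
Hunk 5: at line 8 remove [gdpyr,zkl] add [aid,iyos] -> 11 lines: lnsbb qku riugn azai deq bdz ngfi snxw aid iyos otr

Answer: lnsbb
qku
riugn
azai
deq
bdz
ngfi
snxw
aid
iyos
otr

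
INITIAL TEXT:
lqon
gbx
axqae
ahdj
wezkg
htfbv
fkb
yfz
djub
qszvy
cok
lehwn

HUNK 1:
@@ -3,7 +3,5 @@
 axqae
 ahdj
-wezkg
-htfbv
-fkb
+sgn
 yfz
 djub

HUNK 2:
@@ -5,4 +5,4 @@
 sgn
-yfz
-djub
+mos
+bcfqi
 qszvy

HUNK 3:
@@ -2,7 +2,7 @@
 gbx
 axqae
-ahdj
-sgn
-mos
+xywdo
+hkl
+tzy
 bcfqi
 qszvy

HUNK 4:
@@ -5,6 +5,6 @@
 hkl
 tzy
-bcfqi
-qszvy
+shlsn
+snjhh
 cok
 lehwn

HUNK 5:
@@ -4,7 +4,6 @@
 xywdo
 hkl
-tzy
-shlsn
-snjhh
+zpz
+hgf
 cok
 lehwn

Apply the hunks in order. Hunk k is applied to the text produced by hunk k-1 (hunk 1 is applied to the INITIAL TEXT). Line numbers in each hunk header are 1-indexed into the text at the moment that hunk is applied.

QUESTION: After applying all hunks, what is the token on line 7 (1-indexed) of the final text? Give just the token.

Answer: hgf

Derivation:
Hunk 1: at line 3 remove [wezkg,htfbv,fkb] add [sgn] -> 10 lines: lqon gbx axqae ahdj sgn yfz djub qszvy cok lehwn
Hunk 2: at line 5 remove [yfz,djub] add [mos,bcfqi] -> 10 lines: lqon gbx axqae ahdj sgn mos bcfqi qszvy cok lehwn
Hunk 3: at line 2 remove [ahdj,sgn,mos] add [xywdo,hkl,tzy] -> 10 lines: lqon gbx axqae xywdo hkl tzy bcfqi qszvy cok lehwn
Hunk 4: at line 5 remove [bcfqi,qszvy] add [shlsn,snjhh] -> 10 lines: lqon gbx axqae xywdo hkl tzy shlsn snjhh cok lehwn
Hunk 5: at line 4 remove [tzy,shlsn,snjhh] add [zpz,hgf] -> 9 lines: lqon gbx axqae xywdo hkl zpz hgf cok lehwn
Final line 7: hgf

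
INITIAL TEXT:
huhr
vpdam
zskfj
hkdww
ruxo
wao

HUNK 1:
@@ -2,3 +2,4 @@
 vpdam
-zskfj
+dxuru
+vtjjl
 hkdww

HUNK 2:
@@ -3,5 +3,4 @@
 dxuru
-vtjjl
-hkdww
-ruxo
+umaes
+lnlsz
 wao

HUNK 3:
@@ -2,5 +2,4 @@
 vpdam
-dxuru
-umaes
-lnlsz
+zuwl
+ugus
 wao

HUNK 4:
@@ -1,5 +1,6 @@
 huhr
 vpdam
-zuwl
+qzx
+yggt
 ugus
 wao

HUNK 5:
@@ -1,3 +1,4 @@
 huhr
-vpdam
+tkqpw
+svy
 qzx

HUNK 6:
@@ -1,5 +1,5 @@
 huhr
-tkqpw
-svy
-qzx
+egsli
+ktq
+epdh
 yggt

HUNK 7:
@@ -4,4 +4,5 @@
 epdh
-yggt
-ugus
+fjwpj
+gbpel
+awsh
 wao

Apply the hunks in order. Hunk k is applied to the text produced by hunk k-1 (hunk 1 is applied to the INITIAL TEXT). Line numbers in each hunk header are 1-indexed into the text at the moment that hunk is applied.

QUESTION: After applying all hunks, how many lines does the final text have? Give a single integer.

Answer: 8

Derivation:
Hunk 1: at line 2 remove [zskfj] add [dxuru,vtjjl] -> 7 lines: huhr vpdam dxuru vtjjl hkdww ruxo wao
Hunk 2: at line 3 remove [vtjjl,hkdww,ruxo] add [umaes,lnlsz] -> 6 lines: huhr vpdam dxuru umaes lnlsz wao
Hunk 3: at line 2 remove [dxuru,umaes,lnlsz] add [zuwl,ugus] -> 5 lines: huhr vpdam zuwl ugus wao
Hunk 4: at line 1 remove [zuwl] add [qzx,yggt] -> 6 lines: huhr vpdam qzx yggt ugus wao
Hunk 5: at line 1 remove [vpdam] add [tkqpw,svy] -> 7 lines: huhr tkqpw svy qzx yggt ugus wao
Hunk 6: at line 1 remove [tkqpw,svy,qzx] add [egsli,ktq,epdh] -> 7 lines: huhr egsli ktq epdh yggt ugus wao
Hunk 7: at line 4 remove [yggt,ugus] add [fjwpj,gbpel,awsh] -> 8 lines: huhr egsli ktq epdh fjwpj gbpel awsh wao
Final line count: 8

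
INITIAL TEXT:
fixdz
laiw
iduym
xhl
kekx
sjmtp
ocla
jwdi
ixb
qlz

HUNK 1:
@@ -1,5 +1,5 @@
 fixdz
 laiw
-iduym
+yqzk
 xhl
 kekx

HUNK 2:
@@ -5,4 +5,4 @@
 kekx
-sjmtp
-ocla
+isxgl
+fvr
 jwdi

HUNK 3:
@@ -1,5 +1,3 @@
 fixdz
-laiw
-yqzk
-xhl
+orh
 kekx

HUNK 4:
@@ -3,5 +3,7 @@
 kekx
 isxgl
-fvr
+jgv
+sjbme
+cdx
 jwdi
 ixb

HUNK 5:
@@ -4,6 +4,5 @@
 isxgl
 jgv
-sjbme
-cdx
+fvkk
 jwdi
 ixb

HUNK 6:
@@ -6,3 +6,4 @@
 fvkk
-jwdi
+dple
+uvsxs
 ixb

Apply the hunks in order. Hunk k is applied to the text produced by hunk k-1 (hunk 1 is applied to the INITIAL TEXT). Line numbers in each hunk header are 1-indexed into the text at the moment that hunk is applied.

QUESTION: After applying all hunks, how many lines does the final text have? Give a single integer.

Hunk 1: at line 1 remove [iduym] add [yqzk] -> 10 lines: fixdz laiw yqzk xhl kekx sjmtp ocla jwdi ixb qlz
Hunk 2: at line 5 remove [sjmtp,ocla] add [isxgl,fvr] -> 10 lines: fixdz laiw yqzk xhl kekx isxgl fvr jwdi ixb qlz
Hunk 3: at line 1 remove [laiw,yqzk,xhl] add [orh] -> 8 lines: fixdz orh kekx isxgl fvr jwdi ixb qlz
Hunk 4: at line 3 remove [fvr] add [jgv,sjbme,cdx] -> 10 lines: fixdz orh kekx isxgl jgv sjbme cdx jwdi ixb qlz
Hunk 5: at line 4 remove [sjbme,cdx] add [fvkk] -> 9 lines: fixdz orh kekx isxgl jgv fvkk jwdi ixb qlz
Hunk 6: at line 6 remove [jwdi] add [dple,uvsxs] -> 10 lines: fixdz orh kekx isxgl jgv fvkk dple uvsxs ixb qlz
Final line count: 10

Answer: 10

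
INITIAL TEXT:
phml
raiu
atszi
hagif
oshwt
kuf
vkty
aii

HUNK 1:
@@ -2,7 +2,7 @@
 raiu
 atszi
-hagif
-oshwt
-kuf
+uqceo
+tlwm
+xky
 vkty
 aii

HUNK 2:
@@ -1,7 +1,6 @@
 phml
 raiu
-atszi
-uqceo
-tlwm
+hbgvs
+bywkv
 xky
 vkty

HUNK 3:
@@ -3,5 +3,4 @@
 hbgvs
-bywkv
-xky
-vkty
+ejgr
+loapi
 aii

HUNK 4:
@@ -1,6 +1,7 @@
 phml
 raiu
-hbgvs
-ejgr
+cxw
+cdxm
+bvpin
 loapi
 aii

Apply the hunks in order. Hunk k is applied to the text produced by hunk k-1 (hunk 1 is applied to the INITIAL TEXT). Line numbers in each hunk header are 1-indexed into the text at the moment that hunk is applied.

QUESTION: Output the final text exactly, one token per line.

Answer: phml
raiu
cxw
cdxm
bvpin
loapi
aii

Derivation:
Hunk 1: at line 2 remove [hagif,oshwt,kuf] add [uqceo,tlwm,xky] -> 8 lines: phml raiu atszi uqceo tlwm xky vkty aii
Hunk 2: at line 1 remove [atszi,uqceo,tlwm] add [hbgvs,bywkv] -> 7 lines: phml raiu hbgvs bywkv xky vkty aii
Hunk 3: at line 3 remove [bywkv,xky,vkty] add [ejgr,loapi] -> 6 lines: phml raiu hbgvs ejgr loapi aii
Hunk 4: at line 1 remove [hbgvs,ejgr] add [cxw,cdxm,bvpin] -> 7 lines: phml raiu cxw cdxm bvpin loapi aii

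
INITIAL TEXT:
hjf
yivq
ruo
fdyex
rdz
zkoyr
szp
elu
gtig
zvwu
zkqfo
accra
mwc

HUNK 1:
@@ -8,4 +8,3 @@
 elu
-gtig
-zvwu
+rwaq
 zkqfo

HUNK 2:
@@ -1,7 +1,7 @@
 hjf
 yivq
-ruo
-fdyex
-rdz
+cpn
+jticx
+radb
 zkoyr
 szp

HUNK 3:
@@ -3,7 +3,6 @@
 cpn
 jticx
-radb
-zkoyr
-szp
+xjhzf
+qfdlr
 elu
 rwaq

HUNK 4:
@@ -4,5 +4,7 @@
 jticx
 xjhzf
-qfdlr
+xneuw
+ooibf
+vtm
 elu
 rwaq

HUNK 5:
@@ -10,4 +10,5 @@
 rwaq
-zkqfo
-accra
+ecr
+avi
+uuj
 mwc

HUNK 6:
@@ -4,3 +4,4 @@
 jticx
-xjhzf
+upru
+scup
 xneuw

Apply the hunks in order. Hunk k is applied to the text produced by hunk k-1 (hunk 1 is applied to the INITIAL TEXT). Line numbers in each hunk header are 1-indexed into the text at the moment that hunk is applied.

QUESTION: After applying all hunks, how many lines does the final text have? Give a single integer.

Answer: 15

Derivation:
Hunk 1: at line 8 remove [gtig,zvwu] add [rwaq] -> 12 lines: hjf yivq ruo fdyex rdz zkoyr szp elu rwaq zkqfo accra mwc
Hunk 2: at line 1 remove [ruo,fdyex,rdz] add [cpn,jticx,radb] -> 12 lines: hjf yivq cpn jticx radb zkoyr szp elu rwaq zkqfo accra mwc
Hunk 3: at line 3 remove [radb,zkoyr,szp] add [xjhzf,qfdlr] -> 11 lines: hjf yivq cpn jticx xjhzf qfdlr elu rwaq zkqfo accra mwc
Hunk 4: at line 4 remove [qfdlr] add [xneuw,ooibf,vtm] -> 13 lines: hjf yivq cpn jticx xjhzf xneuw ooibf vtm elu rwaq zkqfo accra mwc
Hunk 5: at line 10 remove [zkqfo,accra] add [ecr,avi,uuj] -> 14 lines: hjf yivq cpn jticx xjhzf xneuw ooibf vtm elu rwaq ecr avi uuj mwc
Hunk 6: at line 4 remove [xjhzf] add [upru,scup] -> 15 lines: hjf yivq cpn jticx upru scup xneuw ooibf vtm elu rwaq ecr avi uuj mwc
Final line count: 15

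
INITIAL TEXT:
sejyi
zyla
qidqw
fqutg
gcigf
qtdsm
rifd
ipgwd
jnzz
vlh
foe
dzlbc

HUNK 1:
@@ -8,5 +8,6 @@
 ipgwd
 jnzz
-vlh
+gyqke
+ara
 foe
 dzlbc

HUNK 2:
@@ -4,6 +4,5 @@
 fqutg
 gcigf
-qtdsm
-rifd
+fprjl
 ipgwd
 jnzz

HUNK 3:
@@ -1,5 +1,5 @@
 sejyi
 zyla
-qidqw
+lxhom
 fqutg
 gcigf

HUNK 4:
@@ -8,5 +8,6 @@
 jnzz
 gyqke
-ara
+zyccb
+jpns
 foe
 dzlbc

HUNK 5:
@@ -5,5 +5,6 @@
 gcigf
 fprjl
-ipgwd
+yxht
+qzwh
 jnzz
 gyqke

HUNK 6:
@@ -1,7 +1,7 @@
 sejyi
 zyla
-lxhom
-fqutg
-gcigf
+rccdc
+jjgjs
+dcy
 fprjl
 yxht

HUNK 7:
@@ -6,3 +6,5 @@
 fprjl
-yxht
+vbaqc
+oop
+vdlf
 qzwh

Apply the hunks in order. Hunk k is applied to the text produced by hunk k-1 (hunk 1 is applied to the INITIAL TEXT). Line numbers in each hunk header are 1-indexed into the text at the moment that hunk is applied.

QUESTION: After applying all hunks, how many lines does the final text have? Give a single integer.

Answer: 16

Derivation:
Hunk 1: at line 8 remove [vlh] add [gyqke,ara] -> 13 lines: sejyi zyla qidqw fqutg gcigf qtdsm rifd ipgwd jnzz gyqke ara foe dzlbc
Hunk 2: at line 4 remove [qtdsm,rifd] add [fprjl] -> 12 lines: sejyi zyla qidqw fqutg gcigf fprjl ipgwd jnzz gyqke ara foe dzlbc
Hunk 3: at line 1 remove [qidqw] add [lxhom] -> 12 lines: sejyi zyla lxhom fqutg gcigf fprjl ipgwd jnzz gyqke ara foe dzlbc
Hunk 4: at line 8 remove [ara] add [zyccb,jpns] -> 13 lines: sejyi zyla lxhom fqutg gcigf fprjl ipgwd jnzz gyqke zyccb jpns foe dzlbc
Hunk 5: at line 5 remove [ipgwd] add [yxht,qzwh] -> 14 lines: sejyi zyla lxhom fqutg gcigf fprjl yxht qzwh jnzz gyqke zyccb jpns foe dzlbc
Hunk 6: at line 1 remove [lxhom,fqutg,gcigf] add [rccdc,jjgjs,dcy] -> 14 lines: sejyi zyla rccdc jjgjs dcy fprjl yxht qzwh jnzz gyqke zyccb jpns foe dzlbc
Hunk 7: at line 6 remove [yxht] add [vbaqc,oop,vdlf] -> 16 lines: sejyi zyla rccdc jjgjs dcy fprjl vbaqc oop vdlf qzwh jnzz gyqke zyccb jpns foe dzlbc
Final line count: 16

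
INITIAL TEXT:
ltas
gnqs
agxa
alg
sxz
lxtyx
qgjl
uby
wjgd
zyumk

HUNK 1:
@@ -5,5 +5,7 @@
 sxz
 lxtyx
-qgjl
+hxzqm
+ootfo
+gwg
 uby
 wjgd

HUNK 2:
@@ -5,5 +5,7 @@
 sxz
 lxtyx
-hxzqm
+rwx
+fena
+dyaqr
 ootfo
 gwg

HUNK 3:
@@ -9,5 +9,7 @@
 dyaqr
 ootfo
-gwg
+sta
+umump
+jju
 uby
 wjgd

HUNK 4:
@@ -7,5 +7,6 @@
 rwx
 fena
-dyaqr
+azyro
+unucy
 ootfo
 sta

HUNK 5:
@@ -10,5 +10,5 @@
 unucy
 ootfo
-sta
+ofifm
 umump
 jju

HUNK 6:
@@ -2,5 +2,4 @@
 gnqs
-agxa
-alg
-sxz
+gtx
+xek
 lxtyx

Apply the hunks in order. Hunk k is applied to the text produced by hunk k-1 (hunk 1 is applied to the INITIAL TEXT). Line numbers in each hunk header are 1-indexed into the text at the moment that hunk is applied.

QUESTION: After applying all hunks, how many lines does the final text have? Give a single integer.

Hunk 1: at line 5 remove [qgjl] add [hxzqm,ootfo,gwg] -> 12 lines: ltas gnqs agxa alg sxz lxtyx hxzqm ootfo gwg uby wjgd zyumk
Hunk 2: at line 5 remove [hxzqm] add [rwx,fena,dyaqr] -> 14 lines: ltas gnqs agxa alg sxz lxtyx rwx fena dyaqr ootfo gwg uby wjgd zyumk
Hunk 3: at line 9 remove [gwg] add [sta,umump,jju] -> 16 lines: ltas gnqs agxa alg sxz lxtyx rwx fena dyaqr ootfo sta umump jju uby wjgd zyumk
Hunk 4: at line 7 remove [dyaqr] add [azyro,unucy] -> 17 lines: ltas gnqs agxa alg sxz lxtyx rwx fena azyro unucy ootfo sta umump jju uby wjgd zyumk
Hunk 5: at line 10 remove [sta] add [ofifm] -> 17 lines: ltas gnqs agxa alg sxz lxtyx rwx fena azyro unucy ootfo ofifm umump jju uby wjgd zyumk
Hunk 6: at line 2 remove [agxa,alg,sxz] add [gtx,xek] -> 16 lines: ltas gnqs gtx xek lxtyx rwx fena azyro unucy ootfo ofifm umump jju uby wjgd zyumk
Final line count: 16

Answer: 16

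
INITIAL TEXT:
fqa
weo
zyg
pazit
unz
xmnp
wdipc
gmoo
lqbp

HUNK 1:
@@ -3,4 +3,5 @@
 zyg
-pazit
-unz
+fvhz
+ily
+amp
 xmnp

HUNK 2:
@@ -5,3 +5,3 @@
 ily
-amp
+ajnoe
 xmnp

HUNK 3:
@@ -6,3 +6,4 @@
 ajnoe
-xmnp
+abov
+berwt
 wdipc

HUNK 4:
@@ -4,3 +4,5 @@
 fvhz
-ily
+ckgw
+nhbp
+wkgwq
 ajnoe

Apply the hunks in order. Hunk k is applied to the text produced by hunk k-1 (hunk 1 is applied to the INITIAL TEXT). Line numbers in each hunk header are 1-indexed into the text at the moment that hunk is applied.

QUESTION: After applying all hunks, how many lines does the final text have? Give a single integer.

Hunk 1: at line 3 remove [pazit,unz] add [fvhz,ily,amp] -> 10 lines: fqa weo zyg fvhz ily amp xmnp wdipc gmoo lqbp
Hunk 2: at line 5 remove [amp] add [ajnoe] -> 10 lines: fqa weo zyg fvhz ily ajnoe xmnp wdipc gmoo lqbp
Hunk 3: at line 6 remove [xmnp] add [abov,berwt] -> 11 lines: fqa weo zyg fvhz ily ajnoe abov berwt wdipc gmoo lqbp
Hunk 4: at line 4 remove [ily] add [ckgw,nhbp,wkgwq] -> 13 lines: fqa weo zyg fvhz ckgw nhbp wkgwq ajnoe abov berwt wdipc gmoo lqbp
Final line count: 13

Answer: 13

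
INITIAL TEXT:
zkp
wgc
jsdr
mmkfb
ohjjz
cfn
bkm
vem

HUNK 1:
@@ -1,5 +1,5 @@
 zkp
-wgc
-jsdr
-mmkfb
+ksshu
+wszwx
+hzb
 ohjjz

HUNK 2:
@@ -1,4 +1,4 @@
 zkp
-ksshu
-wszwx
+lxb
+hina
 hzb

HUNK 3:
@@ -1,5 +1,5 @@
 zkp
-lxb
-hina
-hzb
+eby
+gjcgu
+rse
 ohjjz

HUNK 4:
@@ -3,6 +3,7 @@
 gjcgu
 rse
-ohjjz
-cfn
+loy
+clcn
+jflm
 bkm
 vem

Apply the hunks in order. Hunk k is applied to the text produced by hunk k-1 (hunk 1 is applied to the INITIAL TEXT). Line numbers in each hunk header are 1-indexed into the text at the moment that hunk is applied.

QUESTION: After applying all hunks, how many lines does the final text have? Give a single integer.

Hunk 1: at line 1 remove [wgc,jsdr,mmkfb] add [ksshu,wszwx,hzb] -> 8 lines: zkp ksshu wszwx hzb ohjjz cfn bkm vem
Hunk 2: at line 1 remove [ksshu,wszwx] add [lxb,hina] -> 8 lines: zkp lxb hina hzb ohjjz cfn bkm vem
Hunk 3: at line 1 remove [lxb,hina,hzb] add [eby,gjcgu,rse] -> 8 lines: zkp eby gjcgu rse ohjjz cfn bkm vem
Hunk 4: at line 3 remove [ohjjz,cfn] add [loy,clcn,jflm] -> 9 lines: zkp eby gjcgu rse loy clcn jflm bkm vem
Final line count: 9

Answer: 9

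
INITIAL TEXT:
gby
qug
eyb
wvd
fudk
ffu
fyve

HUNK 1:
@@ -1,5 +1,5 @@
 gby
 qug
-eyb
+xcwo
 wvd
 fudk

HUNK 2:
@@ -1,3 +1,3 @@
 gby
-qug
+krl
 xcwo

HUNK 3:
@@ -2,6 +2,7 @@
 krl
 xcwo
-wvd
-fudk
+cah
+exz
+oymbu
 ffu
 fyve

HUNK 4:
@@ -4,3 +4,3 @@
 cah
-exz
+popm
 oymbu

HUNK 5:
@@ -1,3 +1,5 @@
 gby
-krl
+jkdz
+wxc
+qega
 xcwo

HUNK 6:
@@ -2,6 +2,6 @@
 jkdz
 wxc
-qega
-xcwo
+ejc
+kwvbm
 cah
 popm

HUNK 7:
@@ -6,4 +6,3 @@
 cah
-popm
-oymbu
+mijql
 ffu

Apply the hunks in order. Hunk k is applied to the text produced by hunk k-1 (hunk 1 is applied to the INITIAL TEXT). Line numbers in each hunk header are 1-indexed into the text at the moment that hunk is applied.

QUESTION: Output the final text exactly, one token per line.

Hunk 1: at line 1 remove [eyb] add [xcwo] -> 7 lines: gby qug xcwo wvd fudk ffu fyve
Hunk 2: at line 1 remove [qug] add [krl] -> 7 lines: gby krl xcwo wvd fudk ffu fyve
Hunk 3: at line 2 remove [wvd,fudk] add [cah,exz,oymbu] -> 8 lines: gby krl xcwo cah exz oymbu ffu fyve
Hunk 4: at line 4 remove [exz] add [popm] -> 8 lines: gby krl xcwo cah popm oymbu ffu fyve
Hunk 5: at line 1 remove [krl] add [jkdz,wxc,qega] -> 10 lines: gby jkdz wxc qega xcwo cah popm oymbu ffu fyve
Hunk 6: at line 2 remove [qega,xcwo] add [ejc,kwvbm] -> 10 lines: gby jkdz wxc ejc kwvbm cah popm oymbu ffu fyve
Hunk 7: at line 6 remove [popm,oymbu] add [mijql] -> 9 lines: gby jkdz wxc ejc kwvbm cah mijql ffu fyve

Answer: gby
jkdz
wxc
ejc
kwvbm
cah
mijql
ffu
fyve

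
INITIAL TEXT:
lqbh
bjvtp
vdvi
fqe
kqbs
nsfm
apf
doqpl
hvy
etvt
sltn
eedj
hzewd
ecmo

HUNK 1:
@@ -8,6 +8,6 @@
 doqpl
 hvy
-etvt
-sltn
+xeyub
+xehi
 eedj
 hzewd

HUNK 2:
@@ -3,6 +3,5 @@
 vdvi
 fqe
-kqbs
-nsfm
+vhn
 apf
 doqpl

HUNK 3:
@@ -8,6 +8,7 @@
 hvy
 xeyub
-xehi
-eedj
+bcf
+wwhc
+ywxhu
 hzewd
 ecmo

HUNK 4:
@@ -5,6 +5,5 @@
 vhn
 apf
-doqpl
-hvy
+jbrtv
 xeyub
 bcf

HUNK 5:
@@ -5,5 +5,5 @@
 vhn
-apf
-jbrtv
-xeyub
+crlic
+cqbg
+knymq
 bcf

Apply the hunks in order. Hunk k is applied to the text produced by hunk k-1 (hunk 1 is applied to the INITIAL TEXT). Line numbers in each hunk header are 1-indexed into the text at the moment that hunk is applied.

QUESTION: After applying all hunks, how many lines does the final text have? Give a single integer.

Answer: 13

Derivation:
Hunk 1: at line 8 remove [etvt,sltn] add [xeyub,xehi] -> 14 lines: lqbh bjvtp vdvi fqe kqbs nsfm apf doqpl hvy xeyub xehi eedj hzewd ecmo
Hunk 2: at line 3 remove [kqbs,nsfm] add [vhn] -> 13 lines: lqbh bjvtp vdvi fqe vhn apf doqpl hvy xeyub xehi eedj hzewd ecmo
Hunk 3: at line 8 remove [xehi,eedj] add [bcf,wwhc,ywxhu] -> 14 lines: lqbh bjvtp vdvi fqe vhn apf doqpl hvy xeyub bcf wwhc ywxhu hzewd ecmo
Hunk 4: at line 5 remove [doqpl,hvy] add [jbrtv] -> 13 lines: lqbh bjvtp vdvi fqe vhn apf jbrtv xeyub bcf wwhc ywxhu hzewd ecmo
Hunk 5: at line 5 remove [apf,jbrtv,xeyub] add [crlic,cqbg,knymq] -> 13 lines: lqbh bjvtp vdvi fqe vhn crlic cqbg knymq bcf wwhc ywxhu hzewd ecmo
Final line count: 13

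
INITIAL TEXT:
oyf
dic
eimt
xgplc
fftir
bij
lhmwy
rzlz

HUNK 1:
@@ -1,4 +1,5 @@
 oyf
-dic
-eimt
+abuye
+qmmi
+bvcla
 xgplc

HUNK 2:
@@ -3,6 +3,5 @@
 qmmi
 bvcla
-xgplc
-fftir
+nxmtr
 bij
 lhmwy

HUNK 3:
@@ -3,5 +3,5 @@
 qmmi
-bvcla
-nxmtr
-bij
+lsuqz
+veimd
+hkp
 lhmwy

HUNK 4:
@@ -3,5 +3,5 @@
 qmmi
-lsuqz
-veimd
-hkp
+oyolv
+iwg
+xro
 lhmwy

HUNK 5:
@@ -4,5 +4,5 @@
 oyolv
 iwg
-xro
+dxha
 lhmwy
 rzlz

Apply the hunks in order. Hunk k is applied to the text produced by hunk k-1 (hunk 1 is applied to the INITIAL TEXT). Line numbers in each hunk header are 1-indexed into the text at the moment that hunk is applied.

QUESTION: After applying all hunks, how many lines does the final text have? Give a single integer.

Hunk 1: at line 1 remove [dic,eimt] add [abuye,qmmi,bvcla] -> 9 lines: oyf abuye qmmi bvcla xgplc fftir bij lhmwy rzlz
Hunk 2: at line 3 remove [xgplc,fftir] add [nxmtr] -> 8 lines: oyf abuye qmmi bvcla nxmtr bij lhmwy rzlz
Hunk 3: at line 3 remove [bvcla,nxmtr,bij] add [lsuqz,veimd,hkp] -> 8 lines: oyf abuye qmmi lsuqz veimd hkp lhmwy rzlz
Hunk 4: at line 3 remove [lsuqz,veimd,hkp] add [oyolv,iwg,xro] -> 8 lines: oyf abuye qmmi oyolv iwg xro lhmwy rzlz
Hunk 5: at line 4 remove [xro] add [dxha] -> 8 lines: oyf abuye qmmi oyolv iwg dxha lhmwy rzlz
Final line count: 8

Answer: 8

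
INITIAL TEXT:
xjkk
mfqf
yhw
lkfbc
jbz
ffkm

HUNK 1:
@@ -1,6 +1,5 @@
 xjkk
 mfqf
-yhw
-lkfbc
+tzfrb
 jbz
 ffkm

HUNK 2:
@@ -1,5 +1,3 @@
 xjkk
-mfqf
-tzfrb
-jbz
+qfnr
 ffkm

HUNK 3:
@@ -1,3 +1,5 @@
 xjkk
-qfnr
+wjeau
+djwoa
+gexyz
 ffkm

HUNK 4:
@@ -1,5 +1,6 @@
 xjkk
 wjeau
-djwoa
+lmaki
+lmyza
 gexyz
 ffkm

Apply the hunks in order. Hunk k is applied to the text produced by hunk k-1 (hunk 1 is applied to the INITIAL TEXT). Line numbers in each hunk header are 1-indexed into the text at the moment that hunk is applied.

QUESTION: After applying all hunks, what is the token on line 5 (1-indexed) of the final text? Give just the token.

Answer: gexyz

Derivation:
Hunk 1: at line 1 remove [yhw,lkfbc] add [tzfrb] -> 5 lines: xjkk mfqf tzfrb jbz ffkm
Hunk 2: at line 1 remove [mfqf,tzfrb,jbz] add [qfnr] -> 3 lines: xjkk qfnr ffkm
Hunk 3: at line 1 remove [qfnr] add [wjeau,djwoa,gexyz] -> 5 lines: xjkk wjeau djwoa gexyz ffkm
Hunk 4: at line 1 remove [djwoa] add [lmaki,lmyza] -> 6 lines: xjkk wjeau lmaki lmyza gexyz ffkm
Final line 5: gexyz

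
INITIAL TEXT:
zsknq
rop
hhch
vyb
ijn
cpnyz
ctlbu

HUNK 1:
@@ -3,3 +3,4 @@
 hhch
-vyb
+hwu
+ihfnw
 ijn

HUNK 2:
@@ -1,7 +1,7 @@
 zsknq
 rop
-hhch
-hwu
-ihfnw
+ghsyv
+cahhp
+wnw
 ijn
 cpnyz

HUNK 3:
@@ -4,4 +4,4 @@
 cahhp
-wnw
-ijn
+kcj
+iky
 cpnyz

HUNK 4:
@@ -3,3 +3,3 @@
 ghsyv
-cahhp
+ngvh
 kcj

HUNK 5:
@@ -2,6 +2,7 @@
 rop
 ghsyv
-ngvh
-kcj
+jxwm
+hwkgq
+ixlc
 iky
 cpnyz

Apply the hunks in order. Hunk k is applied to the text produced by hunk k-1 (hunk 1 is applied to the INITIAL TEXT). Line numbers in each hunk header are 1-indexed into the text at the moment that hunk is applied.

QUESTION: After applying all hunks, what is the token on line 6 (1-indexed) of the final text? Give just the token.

Answer: ixlc

Derivation:
Hunk 1: at line 3 remove [vyb] add [hwu,ihfnw] -> 8 lines: zsknq rop hhch hwu ihfnw ijn cpnyz ctlbu
Hunk 2: at line 1 remove [hhch,hwu,ihfnw] add [ghsyv,cahhp,wnw] -> 8 lines: zsknq rop ghsyv cahhp wnw ijn cpnyz ctlbu
Hunk 3: at line 4 remove [wnw,ijn] add [kcj,iky] -> 8 lines: zsknq rop ghsyv cahhp kcj iky cpnyz ctlbu
Hunk 4: at line 3 remove [cahhp] add [ngvh] -> 8 lines: zsknq rop ghsyv ngvh kcj iky cpnyz ctlbu
Hunk 5: at line 2 remove [ngvh,kcj] add [jxwm,hwkgq,ixlc] -> 9 lines: zsknq rop ghsyv jxwm hwkgq ixlc iky cpnyz ctlbu
Final line 6: ixlc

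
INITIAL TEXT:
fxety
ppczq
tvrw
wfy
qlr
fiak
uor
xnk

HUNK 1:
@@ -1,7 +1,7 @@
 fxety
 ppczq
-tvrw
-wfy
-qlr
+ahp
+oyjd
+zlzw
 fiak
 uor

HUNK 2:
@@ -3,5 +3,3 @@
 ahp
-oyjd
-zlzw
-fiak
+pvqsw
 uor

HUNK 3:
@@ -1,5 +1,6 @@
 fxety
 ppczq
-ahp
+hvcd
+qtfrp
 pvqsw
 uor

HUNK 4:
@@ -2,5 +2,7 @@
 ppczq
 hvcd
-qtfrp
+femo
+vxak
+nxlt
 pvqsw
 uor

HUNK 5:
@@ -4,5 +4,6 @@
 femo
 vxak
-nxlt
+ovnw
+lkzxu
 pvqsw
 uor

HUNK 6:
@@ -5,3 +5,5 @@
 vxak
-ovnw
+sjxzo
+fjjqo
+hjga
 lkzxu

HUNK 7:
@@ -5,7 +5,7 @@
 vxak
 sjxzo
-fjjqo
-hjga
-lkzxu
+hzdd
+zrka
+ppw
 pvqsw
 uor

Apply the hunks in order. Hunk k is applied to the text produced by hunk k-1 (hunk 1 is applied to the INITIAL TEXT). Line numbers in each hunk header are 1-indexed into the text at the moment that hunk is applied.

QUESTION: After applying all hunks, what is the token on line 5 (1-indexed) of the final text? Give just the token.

Answer: vxak

Derivation:
Hunk 1: at line 1 remove [tvrw,wfy,qlr] add [ahp,oyjd,zlzw] -> 8 lines: fxety ppczq ahp oyjd zlzw fiak uor xnk
Hunk 2: at line 3 remove [oyjd,zlzw,fiak] add [pvqsw] -> 6 lines: fxety ppczq ahp pvqsw uor xnk
Hunk 3: at line 1 remove [ahp] add [hvcd,qtfrp] -> 7 lines: fxety ppczq hvcd qtfrp pvqsw uor xnk
Hunk 4: at line 2 remove [qtfrp] add [femo,vxak,nxlt] -> 9 lines: fxety ppczq hvcd femo vxak nxlt pvqsw uor xnk
Hunk 5: at line 4 remove [nxlt] add [ovnw,lkzxu] -> 10 lines: fxety ppczq hvcd femo vxak ovnw lkzxu pvqsw uor xnk
Hunk 6: at line 5 remove [ovnw] add [sjxzo,fjjqo,hjga] -> 12 lines: fxety ppczq hvcd femo vxak sjxzo fjjqo hjga lkzxu pvqsw uor xnk
Hunk 7: at line 5 remove [fjjqo,hjga,lkzxu] add [hzdd,zrka,ppw] -> 12 lines: fxety ppczq hvcd femo vxak sjxzo hzdd zrka ppw pvqsw uor xnk
Final line 5: vxak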